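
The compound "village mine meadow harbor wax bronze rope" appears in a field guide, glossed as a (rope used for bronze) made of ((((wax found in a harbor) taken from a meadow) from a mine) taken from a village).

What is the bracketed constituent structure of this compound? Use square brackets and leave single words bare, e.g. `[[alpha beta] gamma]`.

Whole compound: head "rope" (specifically "bronze rope"), modifier "village mine meadow harbor wax".
"village mine meadow harbor wax" → head "wax" (specifically "mine meadow harbor wax"), modifier "village".
"mine meadow harbor wax" → head "wax" (specifically "meadow harbor wax"), modifier "mine".
"meadow harbor wax" → head "wax" (specifically "harbor wax"), modifier "meadow".
"harbor wax" → head "wax", modifier "harbor".
"bronze rope" → head "rope", modifier "bronze".
Putting it together: [[village [mine [meadow [harbor wax]]]] [bronze rope]].

[[village [mine [meadow [harbor wax]]]] [bronze rope]]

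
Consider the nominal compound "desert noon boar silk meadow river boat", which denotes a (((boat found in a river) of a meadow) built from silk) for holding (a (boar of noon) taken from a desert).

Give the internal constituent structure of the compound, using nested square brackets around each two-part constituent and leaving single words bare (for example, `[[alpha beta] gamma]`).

At the top level: head "boat" (specifically "silk meadow river boat"); modifier "desert noon boar".
Inside "desert noon boar": head "boar" (specifically "noon boar"), modifier "desert".
Inside "noon boar": head "boar", modifier "noon".
Inside "silk meadow river boat": head "boat" (specifically "meadow river boat"), modifier "silk".
Inside "meadow river boat": head "boat" (specifically "river boat"), modifier "meadow".
Inside "river boat": head "boat", modifier "river".
Putting it together: [[desert [noon boar]] [silk [meadow [river boat]]]].

[[desert [noon boar]] [silk [meadow [river boat]]]]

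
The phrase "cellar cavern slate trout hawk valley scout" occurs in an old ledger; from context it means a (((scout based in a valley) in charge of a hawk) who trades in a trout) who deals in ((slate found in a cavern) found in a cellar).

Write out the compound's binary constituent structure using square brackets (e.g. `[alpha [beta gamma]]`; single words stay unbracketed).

[[cellar [cavern slate]] [trout [hawk [valley scout]]]]

At the top level: head "scout" (specifically "trout hawk valley scout"); modifier "cellar cavern slate".
Within "cellar cavern slate", the head is "slate" (specifically "cavern slate") and the modifier is "cellar".
Within "cavern slate", the head is "slate" and the modifier is "cavern".
Within "trout hawk valley scout", the head is "scout" (specifically "hawk valley scout") and the modifier is "trout".
Within "hawk valley scout", the head is "scout" (specifically "valley scout") and the modifier is "hawk".
Within "valley scout", the head is "scout" and the modifier is "valley".
So the structure is [[cellar [cavern slate]] [trout [hawk [valley scout]]]].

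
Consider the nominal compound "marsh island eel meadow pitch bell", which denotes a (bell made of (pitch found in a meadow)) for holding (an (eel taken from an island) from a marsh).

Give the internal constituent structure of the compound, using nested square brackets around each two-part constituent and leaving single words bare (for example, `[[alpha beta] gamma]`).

The outermost head in the paraphrase is "bell" (specifically "meadow pitch bell"), modified by "marsh island eel".
Within "marsh island eel", the head is "eel" (specifically "island eel") and the modifier is "marsh".
Within "island eel", the head is "eel" and the modifier is "island".
Within "meadow pitch bell", the head is "bell" and the modifier is "meadow pitch".
Within "meadow pitch", the head is "pitch" and the modifier is "meadow".
So the structure is [[marsh [island eel]] [[meadow pitch] bell]].

[[marsh [island eel]] [[meadow pitch] bell]]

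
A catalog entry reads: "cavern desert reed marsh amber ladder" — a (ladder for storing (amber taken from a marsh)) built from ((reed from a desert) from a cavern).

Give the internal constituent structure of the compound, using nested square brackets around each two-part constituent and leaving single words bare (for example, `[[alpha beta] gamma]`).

Overall it is a kind of ladder (specifically "marsh amber ladder"); the modifier is "cavern desert reed".
Inside "cavern desert reed": head "reed" (specifically "desert reed"), modifier "cavern".
Inside "desert reed": head "reed", modifier "desert".
Inside "marsh amber ladder": head "ladder", modifier "marsh amber".
Inside "marsh amber": head "amber", modifier "marsh".
Putting it together: [[cavern [desert reed]] [[marsh amber] ladder]].

[[cavern [desert reed]] [[marsh amber] ladder]]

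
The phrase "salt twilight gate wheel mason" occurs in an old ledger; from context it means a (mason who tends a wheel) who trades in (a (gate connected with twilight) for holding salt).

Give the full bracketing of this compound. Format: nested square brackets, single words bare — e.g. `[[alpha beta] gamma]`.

[[salt [twilight gate]] [wheel mason]]

Overall it is a kind of mason (specifically "wheel mason"); the modifier is "salt twilight gate".
Within "salt twilight gate", the head is "gate" (specifically "twilight gate") and the modifier is "salt".
Within "twilight gate", the head is "gate" and the modifier is "twilight".
Within "wheel mason", the head is "mason" and the modifier is "wheel".
Assembled: [[salt [twilight gate]] [wheel mason]].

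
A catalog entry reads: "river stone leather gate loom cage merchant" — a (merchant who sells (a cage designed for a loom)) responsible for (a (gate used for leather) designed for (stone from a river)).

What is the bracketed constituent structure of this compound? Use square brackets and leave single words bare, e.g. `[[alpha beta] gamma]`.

Whole compound: head "merchant" (specifically "loom cage merchant"), modifier "river stone leather gate".
Inside "river stone leather gate": head "gate" (specifically "leather gate"), modifier "river stone".
Inside "river stone": head "stone", modifier "river".
Inside "leather gate": head "gate", modifier "leather".
Inside "loom cage merchant": head "merchant", modifier "loom cage".
Inside "loom cage": head "cage", modifier "loom".
Putting it together: [[[river stone] [leather gate]] [[loom cage] merchant]].

[[[river stone] [leather gate]] [[loom cage] merchant]]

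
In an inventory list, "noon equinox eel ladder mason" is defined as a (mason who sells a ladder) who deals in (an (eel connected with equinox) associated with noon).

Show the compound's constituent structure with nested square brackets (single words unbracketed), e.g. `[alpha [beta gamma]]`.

[[noon [equinox eel]] [ladder mason]]

Overall it is a kind of mason (specifically "ladder mason"); the modifier is "noon equinox eel".
Within "noon equinox eel", the head is "eel" (specifically "equinox eel") and the modifier is "noon".
Within "equinox eel", the head is "eel" and the modifier is "equinox".
Within "ladder mason", the head is "mason" and the modifier is "ladder".
Putting it together: [[noon [equinox eel]] [ladder mason]].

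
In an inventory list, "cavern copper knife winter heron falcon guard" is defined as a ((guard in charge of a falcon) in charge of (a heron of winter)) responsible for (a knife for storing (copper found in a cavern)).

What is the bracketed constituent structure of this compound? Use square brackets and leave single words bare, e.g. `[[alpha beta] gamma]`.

At the top level: head "guard" (specifically "winter heron falcon guard"); modifier "cavern copper knife".
Within "cavern copper knife", the head is "knife" and the modifier is "cavern copper".
Within "cavern copper", the head is "copper" and the modifier is "cavern".
Within "winter heron falcon guard", the head is "guard" (specifically "falcon guard") and the modifier is "winter heron".
Within "winter heron", the head is "heron" and the modifier is "winter".
Within "falcon guard", the head is "guard" and the modifier is "falcon".
So the structure is [[[cavern copper] knife] [[winter heron] [falcon guard]]].

[[[cavern copper] knife] [[winter heron] [falcon guard]]]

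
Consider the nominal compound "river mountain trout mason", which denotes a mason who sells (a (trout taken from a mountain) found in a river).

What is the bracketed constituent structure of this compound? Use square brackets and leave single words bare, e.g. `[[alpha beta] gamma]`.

[[river [mountain trout]] mason]

The outermost head in the paraphrase is "mason", modified by "river mountain trout".
"river mountain trout" → head "trout" (specifically "mountain trout"), modifier "river".
"mountain trout" → head "trout", modifier "mountain".
Assembled: [[river [mountain trout]] mason].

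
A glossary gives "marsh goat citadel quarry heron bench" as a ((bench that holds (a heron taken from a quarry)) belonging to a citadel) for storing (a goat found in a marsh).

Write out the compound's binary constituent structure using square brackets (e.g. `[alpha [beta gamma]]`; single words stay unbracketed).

[[marsh goat] [citadel [[quarry heron] bench]]]

Overall it is a kind of bench (specifically "citadel quarry heron bench"); the modifier is "marsh goat".
Inside "marsh goat": head "goat", modifier "marsh".
Inside "citadel quarry heron bench": head "bench" (specifically "quarry heron bench"), modifier "citadel".
Inside "quarry heron bench": head "bench", modifier "quarry heron".
Inside "quarry heron": head "heron", modifier "quarry".
Putting it together: [[marsh goat] [citadel [[quarry heron] bench]]].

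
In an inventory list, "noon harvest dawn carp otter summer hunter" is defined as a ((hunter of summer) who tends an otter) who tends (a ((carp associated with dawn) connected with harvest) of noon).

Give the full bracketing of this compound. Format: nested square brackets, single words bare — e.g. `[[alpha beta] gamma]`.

[[noon [harvest [dawn carp]]] [otter [summer hunter]]]

The outermost head in the paraphrase is "hunter" (specifically "otter summer hunter"), modified by "noon harvest dawn carp".
Inside "noon harvest dawn carp": head "carp" (specifically "harvest dawn carp"), modifier "noon".
Inside "harvest dawn carp": head "carp" (specifically "dawn carp"), modifier "harvest".
Inside "dawn carp": head "carp", modifier "dawn".
Inside "otter summer hunter": head "hunter" (specifically "summer hunter"), modifier "otter".
Inside "summer hunter": head "hunter", modifier "summer".
So the structure is [[noon [harvest [dawn carp]]] [otter [summer hunter]]].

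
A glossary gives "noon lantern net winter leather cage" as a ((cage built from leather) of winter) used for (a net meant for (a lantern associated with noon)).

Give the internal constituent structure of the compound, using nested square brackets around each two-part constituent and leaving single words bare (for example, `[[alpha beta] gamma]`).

Overall it is a kind of cage (specifically "winter leather cage"); the modifier is "noon lantern net".
Inside "noon lantern net": head "net", modifier "noon lantern".
Inside "noon lantern": head "lantern", modifier "noon".
Inside "winter leather cage": head "cage" (specifically "leather cage"), modifier "winter".
Inside "leather cage": head "cage", modifier "leather".
Putting it together: [[[noon lantern] net] [winter [leather cage]]].

[[[noon lantern] net] [winter [leather cage]]]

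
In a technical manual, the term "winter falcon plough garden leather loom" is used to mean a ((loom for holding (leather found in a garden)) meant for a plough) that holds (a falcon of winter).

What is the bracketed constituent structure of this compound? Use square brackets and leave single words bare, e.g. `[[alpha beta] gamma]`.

The outermost head in the paraphrase is "loom" (specifically "plough garden leather loom"), modified by "winter falcon".
Inside "winter falcon": head "falcon", modifier "winter".
Inside "plough garden leather loom": head "loom" (specifically "garden leather loom"), modifier "plough".
Inside "garden leather loom": head "loom", modifier "garden leather".
Inside "garden leather": head "leather", modifier "garden".
Assembled: [[winter falcon] [plough [[garden leather] loom]]].

[[winter falcon] [plough [[garden leather] loom]]]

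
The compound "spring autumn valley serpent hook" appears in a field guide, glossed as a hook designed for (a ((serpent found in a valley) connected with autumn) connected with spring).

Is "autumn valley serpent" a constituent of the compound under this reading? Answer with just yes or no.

The paraphrase groups the words so that "autumn valley serpent" is one unit: it corresponds to a single parenthesized sub-phrase.
The full structure is [[spring [autumn [valley serpent]]] hook], in which [autumn valley serpent] is a constituent.

yes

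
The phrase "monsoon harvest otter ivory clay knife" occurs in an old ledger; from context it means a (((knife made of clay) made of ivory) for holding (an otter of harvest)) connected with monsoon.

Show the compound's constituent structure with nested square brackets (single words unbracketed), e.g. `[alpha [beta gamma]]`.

Overall it is a kind of knife (specifically "harvest otter ivory clay knife"); the modifier is "monsoon".
Within "harvest otter ivory clay knife", the head is "knife" (specifically "ivory clay knife") and the modifier is "harvest otter".
Within "harvest otter", the head is "otter" and the modifier is "harvest".
Within "ivory clay knife", the head is "knife" (specifically "clay knife") and the modifier is "ivory".
Within "clay knife", the head is "knife" and the modifier is "clay".
Assembled: [monsoon [[harvest otter] [ivory [clay knife]]]].

[monsoon [[harvest otter] [ivory [clay knife]]]]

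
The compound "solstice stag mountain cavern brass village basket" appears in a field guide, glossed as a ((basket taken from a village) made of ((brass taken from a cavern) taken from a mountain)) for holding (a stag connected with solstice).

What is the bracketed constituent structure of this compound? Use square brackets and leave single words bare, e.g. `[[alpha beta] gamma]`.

[[solstice stag] [[mountain [cavern brass]] [village basket]]]

The outermost head in the paraphrase is "basket" (specifically "mountain cavern brass village basket"), modified by "solstice stag".
Inside "solstice stag": head "stag", modifier "solstice".
Inside "mountain cavern brass village basket": head "basket" (specifically "village basket"), modifier "mountain cavern brass".
Inside "mountain cavern brass": head "brass" (specifically "cavern brass"), modifier "mountain".
Inside "cavern brass": head "brass", modifier "cavern".
Inside "village basket": head "basket", modifier "village".
Assembled: [[solstice stag] [[mountain [cavern brass]] [village basket]]].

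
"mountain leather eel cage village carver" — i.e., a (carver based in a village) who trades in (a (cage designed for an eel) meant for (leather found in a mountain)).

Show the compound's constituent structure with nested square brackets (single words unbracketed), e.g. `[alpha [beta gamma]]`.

[[[mountain leather] [eel cage]] [village carver]]

Overall it is a kind of carver (specifically "village carver"); the modifier is "mountain leather eel cage".
Within "mountain leather eel cage", the head is "cage" (specifically "eel cage") and the modifier is "mountain leather".
Within "mountain leather", the head is "leather" and the modifier is "mountain".
Within "eel cage", the head is "cage" and the modifier is "eel".
Within "village carver", the head is "carver" and the modifier is "village".
Putting it together: [[[mountain leather] [eel cage]] [village carver]].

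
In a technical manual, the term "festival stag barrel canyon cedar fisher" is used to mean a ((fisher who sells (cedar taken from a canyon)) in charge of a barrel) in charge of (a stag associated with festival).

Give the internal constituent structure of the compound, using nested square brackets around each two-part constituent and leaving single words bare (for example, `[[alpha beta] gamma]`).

The outermost head in the paraphrase is "fisher" (specifically "barrel canyon cedar fisher"), modified by "festival stag".
"festival stag" → head "stag", modifier "festival".
"barrel canyon cedar fisher" → head "fisher" (specifically "canyon cedar fisher"), modifier "barrel".
"canyon cedar fisher" → head "fisher", modifier "canyon cedar".
"canyon cedar" → head "cedar", modifier "canyon".
So the structure is [[festival stag] [barrel [[canyon cedar] fisher]]].

[[festival stag] [barrel [[canyon cedar] fisher]]]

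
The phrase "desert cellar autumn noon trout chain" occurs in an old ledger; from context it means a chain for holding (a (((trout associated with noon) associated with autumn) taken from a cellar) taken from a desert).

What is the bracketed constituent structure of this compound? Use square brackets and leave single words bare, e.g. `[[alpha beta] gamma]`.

[[desert [cellar [autumn [noon trout]]]] chain]

Overall it is a kind of chain; the modifier is "desert cellar autumn noon trout".
Within "desert cellar autumn noon trout", the head is "trout" (specifically "cellar autumn noon trout") and the modifier is "desert".
Within "cellar autumn noon trout", the head is "trout" (specifically "autumn noon trout") and the modifier is "cellar".
Within "autumn noon trout", the head is "trout" (specifically "noon trout") and the modifier is "autumn".
Within "noon trout", the head is "trout" and the modifier is "noon".
Assembled: [[desert [cellar [autumn [noon trout]]]] chain].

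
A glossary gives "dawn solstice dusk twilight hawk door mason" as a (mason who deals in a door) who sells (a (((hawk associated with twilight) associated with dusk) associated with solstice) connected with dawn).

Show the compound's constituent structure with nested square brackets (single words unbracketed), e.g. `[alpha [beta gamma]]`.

[[dawn [solstice [dusk [twilight hawk]]]] [door mason]]

At the top level: head "mason" (specifically "door mason"); modifier "dawn solstice dusk twilight hawk".
Within "dawn solstice dusk twilight hawk", the head is "hawk" (specifically "solstice dusk twilight hawk") and the modifier is "dawn".
Within "solstice dusk twilight hawk", the head is "hawk" (specifically "dusk twilight hawk") and the modifier is "solstice".
Within "dusk twilight hawk", the head is "hawk" (specifically "twilight hawk") and the modifier is "dusk".
Within "twilight hawk", the head is "hawk" and the modifier is "twilight".
Within "door mason", the head is "mason" and the modifier is "door".
So the structure is [[dawn [solstice [dusk [twilight hawk]]]] [door mason]].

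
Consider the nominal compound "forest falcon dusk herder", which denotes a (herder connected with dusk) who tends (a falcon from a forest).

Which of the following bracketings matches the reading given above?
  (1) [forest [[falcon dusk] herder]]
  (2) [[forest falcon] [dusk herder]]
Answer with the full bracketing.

[[forest falcon] [dusk herder]]

The paraphrase's head is the "herder" part ("dusk herder"); its modifier is "forest falcon".
That top-level split, carried through the inner groups, gives [[forest falcon] [dusk herder]].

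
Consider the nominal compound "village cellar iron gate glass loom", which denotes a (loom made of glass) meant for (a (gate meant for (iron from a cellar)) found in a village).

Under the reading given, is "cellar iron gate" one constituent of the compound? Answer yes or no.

The paraphrase groups the words so that "cellar iron gate" is one unit: it corresponds to a single parenthesized sub-phrase.
The full structure is [[village [[cellar iron] gate]] [glass loom]], in which [cellar iron gate] is a constituent.

yes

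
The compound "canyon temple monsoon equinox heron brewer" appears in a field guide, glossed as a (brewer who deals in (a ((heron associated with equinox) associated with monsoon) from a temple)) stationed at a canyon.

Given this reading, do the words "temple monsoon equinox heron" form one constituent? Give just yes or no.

yes

The paraphrase groups the words so that "temple monsoon equinox heron" is one unit: it corresponds to a single parenthesized sub-phrase.
The full structure is [canyon [[temple [monsoon [equinox heron]]] brewer]], in which [temple monsoon equinox heron] is a constituent.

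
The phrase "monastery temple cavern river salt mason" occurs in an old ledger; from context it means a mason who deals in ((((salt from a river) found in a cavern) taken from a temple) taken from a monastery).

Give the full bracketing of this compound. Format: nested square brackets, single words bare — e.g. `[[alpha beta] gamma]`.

At the top level: head "mason"; modifier "monastery temple cavern river salt".
Inside "monastery temple cavern river salt": head "salt" (specifically "temple cavern river salt"), modifier "monastery".
Inside "temple cavern river salt": head "salt" (specifically "cavern river salt"), modifier "temple".
Inside "cavern river salt": head "salt" (specifically "river salt"), modifier "cavern".
Inside "river salt": head "salt", modifier "river".
Putting it together: [[monastery [temple [cavern [river salt]]]] mason].

[[monastery [temple [cavern [river salt]]]] mason]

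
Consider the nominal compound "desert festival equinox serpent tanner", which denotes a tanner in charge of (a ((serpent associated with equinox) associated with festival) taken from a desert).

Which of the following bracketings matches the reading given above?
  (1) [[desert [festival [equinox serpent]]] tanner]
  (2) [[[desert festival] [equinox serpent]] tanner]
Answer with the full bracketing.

The paraphrase's head is the "tanner" part ("tanner"); its modifier is "desert festival equinox serpent".
That top-level split, carried through the inner groups, gives [[desert [festival [equinox serpent]]] tanner].

[[desert [festival [equinox serpent]]] tanner]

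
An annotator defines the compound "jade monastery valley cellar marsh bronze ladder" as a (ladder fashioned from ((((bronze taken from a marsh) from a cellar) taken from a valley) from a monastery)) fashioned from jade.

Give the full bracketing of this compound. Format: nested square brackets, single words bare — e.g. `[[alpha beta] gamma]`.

The outermost head in the paraphrase is "ladder" (specifically "monastery valley cellar marsh bronze ladder"), modified by "jade".
Within "monastery valley cellar marsh bronze ladder", the head is "ladder" and the modifier is "monastery valley cellar marsh bronze".
Within "monastery valley cellar marsh bronze", the head is "bronze" (specifically "valley cellar marsh bronze") and the modifier is "monastery".
Within "valley cellar marsh bronze", the head is "bronze" (specifically "cellar marsh bronze") and the modifier is "valley".
Within "cellar marsh bronze", the head is "bronze" (specifically "marsh bronze") and the modifier is "cellar".
Within "marsh bronze", the head is "bronze" and the modifier is "marsh".
Putting it together: [jade [[monastery [valley [cellar [marsh bronze]]]] ladder]].

[jade [[monastery [valley [cellar [marsh bronze]]]] ladder]]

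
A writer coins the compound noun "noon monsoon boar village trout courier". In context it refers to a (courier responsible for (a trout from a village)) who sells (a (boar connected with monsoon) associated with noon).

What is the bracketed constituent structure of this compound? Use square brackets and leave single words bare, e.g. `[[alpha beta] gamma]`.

[[noon [monsoon boar]] [[village trout] courier]]

The outermost head in the paraphrase is "courier" (specifically "village trout courier"), modified by "noon monsoon boar".
Within "noon monsoon boar", the head is "boar" (specifically "monsoon boar") and the modifier is "noon".
Within "monsoon boar", the head is "boar" and the modifier is "monsoon".
Within "village trout courier", the head is "courier" and the modifier is "village trout".
Within "village trout", the head is "trout" and the modifier is "village".
So the structure is [[noon [monsoon boar]] [[village trout] courier]].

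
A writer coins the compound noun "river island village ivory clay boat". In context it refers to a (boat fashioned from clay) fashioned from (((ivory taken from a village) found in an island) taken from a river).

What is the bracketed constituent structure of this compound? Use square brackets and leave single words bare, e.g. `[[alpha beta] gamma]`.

Whole compound: head "boat" (specifically "clay boat"), modifier "river island village ivory".
Within "river island village ivory", the head is "ivory" (specifically "island village ivory") and the modifier is "river".
Within "island village ivory", the head is "ivory" (specifically "village ivory") and the modifier is "island".
Within "village ivory", the head is "ivory" and the modifier is "village".
Within "clay boat", the head is "boat" and the modifier is "clay".
So the structure is [[river [island [village ivory]]] [clay boat]].

[[river [island [village ivory]]] [clay boat]]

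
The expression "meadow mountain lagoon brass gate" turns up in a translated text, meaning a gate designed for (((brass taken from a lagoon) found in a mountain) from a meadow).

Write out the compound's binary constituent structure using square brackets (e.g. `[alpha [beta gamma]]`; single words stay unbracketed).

[[meadow [mountain [lagoon brass]]] gate]

The outermost head in the paraphrase is "gate", modified by "meadow mountain lagoon brass".
"meadow mountain lagoon brass" → head "brass" (specifically "mountain lagoon brass"), modifier "meadow".
"mountain lagoon brass" → head "brass" (specifically "lagoon brass"), modifier "mountain".
"lagoon brass" → head "brass", modifier "lagoon".
Assembled: [[meadow [mountain [lagoon brass]]] gate].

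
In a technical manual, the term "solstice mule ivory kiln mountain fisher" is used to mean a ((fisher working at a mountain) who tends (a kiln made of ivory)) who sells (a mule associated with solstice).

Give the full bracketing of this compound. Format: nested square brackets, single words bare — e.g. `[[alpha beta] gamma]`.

The outermost head in the paraphrase is "fisher" (specifically "ivory kiln mountain fisher"), modified by "solstice mule".
"solstice mule" → head "mule", modifier "solstice".
"ivory kiln mountain fisher" → head "fisher" (specifically "mountain fisher"), modifier "ivory kiln".
"ivory kiln" → head "kiln", modifier "ivory".
"mountain fisher" → head "fisher", modifier "mountain".
So the structure is [[solstice mule] [[ivory kiln] [mountain fisher]]].

[[solstice mule] [[ivory kiln] [mountain fisher]]]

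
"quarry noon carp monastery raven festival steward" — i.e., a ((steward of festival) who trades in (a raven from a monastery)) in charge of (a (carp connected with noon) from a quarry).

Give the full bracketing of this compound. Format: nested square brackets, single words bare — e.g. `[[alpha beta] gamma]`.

[[quarry [noon carp]] [[monastery raven] [festival steward]]]

Overall it is a kind of steward (specifically "monastery raven festival steward"); the modifier is "quarry noon carp".
Inside "quarry noon carp": head "carp" (specifically "noon carp"), modifier "quarry".
Inside "noon carp": head "carp", modifier "noon".
Inside "monastery raven festival steward": head "steward" (specifically "festival steward"), modifier "monastery raven".
Inside "monastery raven": head "raven", modifier "monastery".
Inside "festival steward": head "steward", modifier "festival".
Assembled: [[quarry [noon carp]] [[monastery raven] [festival steward]]].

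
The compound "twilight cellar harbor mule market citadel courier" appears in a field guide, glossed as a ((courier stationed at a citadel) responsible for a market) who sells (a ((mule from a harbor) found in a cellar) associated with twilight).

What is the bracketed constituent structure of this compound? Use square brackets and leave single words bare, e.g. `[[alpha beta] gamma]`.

[[twilight [cellar [harbor mule]]] [market [citadel courier]]]

At the top level: head "courier" (specifically "market citadel courier"); modifier "twilight cellar harbor mule".
Within "twilight cellar harbor mule", the head is "mule" (specifically "cellar harbor mule") and the modifier is "twilight".
Within "cellar harbor mule", the head is "mule" (specifically "harbor mule") and the modifier is "cellar".
Within "harbor mule", the head is "mule" and the modifier is "harbor".
Within "market citadel courier", the head is "courier" (specifically "citadel courier") and the modifier is "market".
Within "citadel courier", the head is "courier" and the modifier is "citadel".
Assembled: [[twilight [cellar [harbor mule]]] [market [citadel courier]]].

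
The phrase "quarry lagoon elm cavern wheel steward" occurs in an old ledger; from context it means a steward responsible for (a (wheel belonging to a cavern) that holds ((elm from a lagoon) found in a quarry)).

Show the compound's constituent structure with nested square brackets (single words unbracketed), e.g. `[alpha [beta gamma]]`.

Overall it is a kind of steward; the modifier is "quarry lagoon elm cavern wheel".
Inside "quarry lagoon elm cavern wheel": head "wheel" (specifically "cavern wheel"), modifier "quarry lagoon elm".
Inside "quarry lagoon elm": head "elm" (specifically "lagoon elm"), modifier "quarry".
Inside "lagoon elm": head "elm", modifier "lagoon".
Inside "cavern wheel": head "wheel", modifier "cavern".
Assembled: [[[quarry [lagoon elm]] [cavern wheel]] steward].

[[[quarry [lagoon elm]] [cavern wheel]] steward]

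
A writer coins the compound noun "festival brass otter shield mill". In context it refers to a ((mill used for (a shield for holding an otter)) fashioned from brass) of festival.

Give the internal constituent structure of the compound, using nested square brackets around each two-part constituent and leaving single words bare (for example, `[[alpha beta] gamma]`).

At the top level: head "mill" (specifically "brass otter shield mill"); modifier "festival".
Inside "brass otter shield mill": head "mill" (specifically "otter shield mill"), modifier "brass".
Inside "otter shield mill": head "mill", modifier "otter shield".
Inside "otter shield": head "shield", modifier "otter".
Putting it together: [festival [brass [[otter shield] mill]]].

[festival [brass [[otter shield] mill]]]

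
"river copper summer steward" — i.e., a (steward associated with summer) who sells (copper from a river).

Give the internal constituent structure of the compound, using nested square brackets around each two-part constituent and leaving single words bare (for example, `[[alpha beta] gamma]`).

[[river copper] [summer steward]]

Whole compound: head "steward" (specifically "summer steward"), modifier "river copper".
"river copper" → head "copper", modifier "river".
"summer steward" → head "steward", modifier "summer".
Assembled: [[river copper] [summer steward]].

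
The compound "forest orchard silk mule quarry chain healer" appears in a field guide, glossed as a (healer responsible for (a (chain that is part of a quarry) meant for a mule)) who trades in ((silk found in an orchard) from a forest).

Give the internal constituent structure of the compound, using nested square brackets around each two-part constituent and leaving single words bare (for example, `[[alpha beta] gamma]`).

[[forest [orchard silk]] [[mule [quarry chain]] healer]]

The outermost head in the paraphrase is "healer" (specifically "mule quarry chain healer"), modified by "forest orchard silk".
"forest orchard silk" → head "silk" (specifically "orchard silk"), modifier "forest".
"orchard silk" → head "silk", modifier "orchard".
"mule quarry chain healer" → head "healer", modifier "mule quarry chain".
"mule quarry chain" → head "chain" (specifically "quarry chain"), modifier "mule".
"quarry chain" → head "chain", modifier "quarry".
Assembled: [[forest [orchard silk]] [[mule [quarry chain]] healer]].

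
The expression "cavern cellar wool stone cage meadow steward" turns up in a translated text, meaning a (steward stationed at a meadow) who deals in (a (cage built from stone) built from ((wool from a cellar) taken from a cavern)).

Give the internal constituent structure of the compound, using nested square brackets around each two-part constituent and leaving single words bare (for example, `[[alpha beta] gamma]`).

At the top level: head "steward" (specifically "meadow steward"); modifier "cavern cellar wool stone cage".
Within "cavern cellar wool stone cage", the head is "cage" (specifically "stone cage") and the modifier is "cavern cellar wool".
Within "cavern cellar wool", the head is "wool" (specifically "cellar wool") and the modifier is "cavern".
Within "cellar wool", the head is "wool" and the modifier is "cellar".
Within "stone cage", the head is "cage" and the modifier is "stone".
Within "meadow steward", the head is "steward" and the modifier is "meadow".
Assembled: [[[cavern [cellar wool]] [stone cage]] [meadow steward]].

[[[cavern [cellar wool]] [stone cage]] [meadow steward]]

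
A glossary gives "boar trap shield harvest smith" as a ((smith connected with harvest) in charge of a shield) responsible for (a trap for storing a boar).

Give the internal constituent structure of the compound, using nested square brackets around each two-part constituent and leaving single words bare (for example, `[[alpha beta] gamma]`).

The outermost head in the paraphrase is "smith" (specifically "shield harvest smith"), modified by "boar trap".
Inside "boar trap": head "trap", modifier "boar".
Inside "shield harvest smith": head "smith" (specifically "harvest smith"), modifier "shield".
Inside "harvest smith": head "smith", modifier "harvest".
Putting it together: [[boar trap] [shield [harvest smith]]].

[[boar trap] [shield [harvest smith]]]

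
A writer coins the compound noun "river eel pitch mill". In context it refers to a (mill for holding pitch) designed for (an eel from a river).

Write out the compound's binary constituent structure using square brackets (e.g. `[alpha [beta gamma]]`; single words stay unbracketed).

[[river eel] [pitch mill]]

At the top level: head "mill" (specifically "pitch mill"); modifier "river eel".
Within "river eel", the head is "eel" and the modifier is "river".
Within "pitch mill", the head is "mill" and the modifier is "pitch".
So the structure is [[river eel] [pitch mill]].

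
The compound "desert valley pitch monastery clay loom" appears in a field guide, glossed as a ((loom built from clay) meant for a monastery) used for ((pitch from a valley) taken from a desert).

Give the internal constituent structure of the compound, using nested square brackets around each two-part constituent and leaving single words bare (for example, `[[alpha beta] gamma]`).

Overall it is a kind of loom (specifically "monastery clay loom"); the modifier is "desert valley pitch".
"desert valley pitch" → head "pitch" (specifically "valley pitch"), modifier "desert".
"valley pitch" → head "pitch", modifier "valley".
"monastery clay loom" → head "loom" (specifically "clay loom"), modifier "monastery".
"clay loom" → head "loom", modifier "clay".
Putting it together: [[desert [valley pitch]] [monastery [clay loom]]].

[[desert [valley pitch]] [monastery [clay loom]]]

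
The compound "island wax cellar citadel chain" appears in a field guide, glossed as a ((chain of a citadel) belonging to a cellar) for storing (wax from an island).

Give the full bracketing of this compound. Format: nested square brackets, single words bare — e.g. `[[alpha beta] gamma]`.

At the top level: head "chain" (specifically "cellar citadel chain"); modifier "island wax".
"island wax" → head "wax", modifier "island".
"cellar citadel chain" → head "chain" (specifically "citadel chain"), modifier "cellar".
"citadel chain" → head "chain", modifier "citadel".
Putting it together: [[island wax] [cellar [citadel chain]]].

[[island wax] [cellar [citadel chain]]]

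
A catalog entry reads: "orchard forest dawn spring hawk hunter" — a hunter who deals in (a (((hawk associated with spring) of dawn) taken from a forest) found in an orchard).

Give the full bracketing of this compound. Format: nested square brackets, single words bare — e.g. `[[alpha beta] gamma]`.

[[orchard [forest [dawn [spring hawk]]]] hunter]

Overall it is a kind of hunter; the modifier is "orchard forest dawn spring hawk".
Inside "orchard forest dawn spring hawk": head "hawk" (specifically "forest dawn spring hawk"), modifier "orchard".
Inside "forest dawn spring hawk": head "hawk" (specifically "dawn spring hawk"), modifier "forest".
Inside "dawn spring hawk": head "hawk" (specifically "spring hawk"), modifier "dawn".
Inside "spring hawk": head "hawk", modifier "spring".
Assembled: [[orchard [forest [dawn [spring hawk]]]] hunter].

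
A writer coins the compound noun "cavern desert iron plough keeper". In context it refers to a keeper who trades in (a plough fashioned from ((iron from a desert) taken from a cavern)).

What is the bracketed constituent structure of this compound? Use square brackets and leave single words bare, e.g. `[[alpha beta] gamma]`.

[[[cavern [desert iron]] plough] keeper]

Whole compound: head "keeper", modifier "cavern desert iron plough".
Within "cavern desert iron plough", the head is "plough" and the modifier is "cavern desert iron".
Within "cavern desert iron", the head is "iron" (specifically "desert iron") and the modifier is "cavern".
Within "desert iron", the head is "iron" and the modifier is "desert".
So the structure is [[[cavern [desert iron]] plough] keeper].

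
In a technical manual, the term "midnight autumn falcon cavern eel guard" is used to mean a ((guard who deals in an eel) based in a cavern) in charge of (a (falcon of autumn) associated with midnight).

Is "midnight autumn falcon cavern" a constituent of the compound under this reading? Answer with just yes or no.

no

The top-level split is [midnight autumn falcon] [cavern eel guard]; the full structure is [[midnight [autumn falcon]] [cavern [eel guard]]].
"midnight autumn falcon cavern" straddles a constituent boundary, so it is not a single unit.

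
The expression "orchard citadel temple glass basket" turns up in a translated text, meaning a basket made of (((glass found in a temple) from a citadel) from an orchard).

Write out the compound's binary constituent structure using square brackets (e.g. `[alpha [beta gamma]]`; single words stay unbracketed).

Overall it is a kind of basket; the modifier is "orchard citadel temple glass".
Inside "orchard citadel temple glass": head "glass" (specifically "citadel temple glass"), modifier "orchard".
Inside "citadel temple glass": head "glass" (specifically "temple glass"), modifier "citadel".
Inside "temple glass": head "glass", modifier "temple".
So the structure is [[orchard [citadel [temple glass]]] basket].

[[orchard [citadel [temple glass]]] basket]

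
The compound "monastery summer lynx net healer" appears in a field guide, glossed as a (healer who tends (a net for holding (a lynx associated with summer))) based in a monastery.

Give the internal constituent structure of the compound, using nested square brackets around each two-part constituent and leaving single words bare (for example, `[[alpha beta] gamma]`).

The outermost head in the paraphrase is "healer" (specifically "summer lynx net healer"), modified by "monastery".
Inside "summer lynx net healer": head "healer", modifier "summer lynx net".
Inside "summer lynx net": head "net", modifier "summer lynx".
Inside "summer lynx": head "lynx", modifier "summer".
Putting it together: [monastery [[[summer lynx] net] healer]].

[monastery [[[summer lynx] net] healer]]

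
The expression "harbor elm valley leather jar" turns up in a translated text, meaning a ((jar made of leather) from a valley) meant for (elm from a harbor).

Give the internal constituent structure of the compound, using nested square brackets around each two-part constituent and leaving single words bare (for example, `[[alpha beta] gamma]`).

[[harbor elm] [valley [leather jar]]]

Whole compound: head "jar" (specifically "valley leather jar"), modifier "harbor elm".
"harbor elm" → head "elm", modifier "harbor".
"valley leather jar" → head "jar" (specifically "leather jar"), modifier "valley".
"leather jar" → head "jar", modifier "leather".
Assembled: [[harbor elm] [valley [leather jar]]].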